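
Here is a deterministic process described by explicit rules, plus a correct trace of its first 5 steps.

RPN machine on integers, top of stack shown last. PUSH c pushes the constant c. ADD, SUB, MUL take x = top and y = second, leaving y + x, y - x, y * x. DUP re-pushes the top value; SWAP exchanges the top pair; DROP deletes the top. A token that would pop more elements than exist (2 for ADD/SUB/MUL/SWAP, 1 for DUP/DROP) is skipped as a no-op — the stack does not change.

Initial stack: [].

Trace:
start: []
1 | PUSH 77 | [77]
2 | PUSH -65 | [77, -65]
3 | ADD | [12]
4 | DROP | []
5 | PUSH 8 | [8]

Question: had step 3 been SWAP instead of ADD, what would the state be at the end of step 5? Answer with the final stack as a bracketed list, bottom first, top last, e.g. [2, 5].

(re-executing from step 3 with the substitution; state before step 3: [77, -65])
3 | SWAP | [-65, 77]
4 | DROP | [-65]
5 | PUSH 8 | [-65, 8]

[-65, 8]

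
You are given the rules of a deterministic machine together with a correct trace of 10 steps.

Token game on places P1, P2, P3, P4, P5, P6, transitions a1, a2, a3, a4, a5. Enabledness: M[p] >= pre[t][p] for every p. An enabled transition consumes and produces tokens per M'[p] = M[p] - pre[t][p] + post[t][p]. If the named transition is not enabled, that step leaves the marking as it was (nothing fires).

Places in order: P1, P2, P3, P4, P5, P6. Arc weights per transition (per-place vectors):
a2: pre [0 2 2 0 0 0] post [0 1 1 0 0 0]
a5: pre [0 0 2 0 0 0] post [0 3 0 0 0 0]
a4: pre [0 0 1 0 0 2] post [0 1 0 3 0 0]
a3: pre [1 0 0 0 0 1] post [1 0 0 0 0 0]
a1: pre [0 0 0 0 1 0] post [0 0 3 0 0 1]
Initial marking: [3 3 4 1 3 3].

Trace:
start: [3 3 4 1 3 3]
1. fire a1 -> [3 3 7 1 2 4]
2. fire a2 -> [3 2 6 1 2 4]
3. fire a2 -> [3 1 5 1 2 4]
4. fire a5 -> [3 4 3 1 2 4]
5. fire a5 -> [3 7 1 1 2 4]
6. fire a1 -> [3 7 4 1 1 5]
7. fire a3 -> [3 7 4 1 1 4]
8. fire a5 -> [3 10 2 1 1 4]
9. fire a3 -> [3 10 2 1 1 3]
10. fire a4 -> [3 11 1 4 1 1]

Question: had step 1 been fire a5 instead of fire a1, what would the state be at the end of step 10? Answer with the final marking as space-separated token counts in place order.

(re-executing from step 1 with the substitution; state before step 1: [3 3 4 1 3 3])
1. fire a5 -> [3 6 2 1 3 3]
2. fire a2 -> [3 5 1 1 3 3]
3. fire a2 -> [3 5 1 1 3 3]
4. fire a5 -> [3 5 1 1 3 3]
5. fire a5 -> [3 5 1 1 3 3]
6. fire a1 -> [3 5 4 1 2 4]
7. fire a3 -> [3 5 4 1 2 3]
8. fire a5 -> [3 8 2 1 2 3]
9. fire a3 -> [3 8 2 1 2 2]
10. fire a4 -> [3 9 1 4 2 0]

3 9 1 4 2 0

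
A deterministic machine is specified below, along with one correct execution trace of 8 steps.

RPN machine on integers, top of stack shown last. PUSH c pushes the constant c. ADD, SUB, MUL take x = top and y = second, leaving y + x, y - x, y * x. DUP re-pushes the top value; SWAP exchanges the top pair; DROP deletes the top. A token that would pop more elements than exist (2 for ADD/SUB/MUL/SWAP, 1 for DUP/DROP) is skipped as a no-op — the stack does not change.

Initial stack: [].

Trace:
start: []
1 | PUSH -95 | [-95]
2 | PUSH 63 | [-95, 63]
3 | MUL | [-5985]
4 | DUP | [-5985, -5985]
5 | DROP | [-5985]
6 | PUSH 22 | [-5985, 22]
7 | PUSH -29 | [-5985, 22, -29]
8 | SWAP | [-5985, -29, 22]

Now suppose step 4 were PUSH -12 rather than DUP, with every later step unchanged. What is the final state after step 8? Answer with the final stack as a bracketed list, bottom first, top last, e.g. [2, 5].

(re-executing from step 4 with the substitution; state before step 4: [-5985])
4 | PUSH -12 | [-5985, -12]
5 | DROP | [-5985]
6 | PUSH 22 | [-5985, 22]
7 | PUSH -29 | [-5985, 22, -29]
8 | SWAP | [-5985, -29, 22]

[-5985, -29, 22]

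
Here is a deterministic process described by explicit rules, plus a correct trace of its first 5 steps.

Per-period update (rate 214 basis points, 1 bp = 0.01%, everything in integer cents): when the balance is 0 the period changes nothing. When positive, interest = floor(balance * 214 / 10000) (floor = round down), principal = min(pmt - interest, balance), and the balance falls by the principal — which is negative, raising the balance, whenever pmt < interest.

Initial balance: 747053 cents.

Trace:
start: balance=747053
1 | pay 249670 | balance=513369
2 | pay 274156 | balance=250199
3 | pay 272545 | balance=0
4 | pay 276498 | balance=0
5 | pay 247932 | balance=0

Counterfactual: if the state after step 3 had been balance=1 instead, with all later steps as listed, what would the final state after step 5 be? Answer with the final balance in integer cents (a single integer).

state after step 3 := balance=1
4 | pay 276498 | balance=0
5 | pay 247932 | balance=0

0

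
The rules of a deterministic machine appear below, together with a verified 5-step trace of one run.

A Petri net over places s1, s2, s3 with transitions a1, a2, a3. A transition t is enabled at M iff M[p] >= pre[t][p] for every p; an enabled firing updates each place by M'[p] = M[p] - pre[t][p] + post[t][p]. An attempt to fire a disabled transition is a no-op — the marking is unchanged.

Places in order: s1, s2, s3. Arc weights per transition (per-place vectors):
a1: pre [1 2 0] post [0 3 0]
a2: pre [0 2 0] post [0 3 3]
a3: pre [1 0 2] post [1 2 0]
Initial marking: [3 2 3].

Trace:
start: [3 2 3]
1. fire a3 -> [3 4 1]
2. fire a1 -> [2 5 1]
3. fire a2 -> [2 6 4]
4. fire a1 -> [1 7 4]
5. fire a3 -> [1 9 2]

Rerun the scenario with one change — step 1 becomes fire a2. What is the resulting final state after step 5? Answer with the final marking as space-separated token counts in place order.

1 8 7

(re-executing from step 1 with the substitution; state before step 1: [3 2 3])
1. fire a2 -> [3 3 6]
2. fire a1 -> [2 4 6]
3. fire a2 -> [2 5 9]
4. fire a1 -> [1 6 9]
5. fire a3 -> [1 8 7]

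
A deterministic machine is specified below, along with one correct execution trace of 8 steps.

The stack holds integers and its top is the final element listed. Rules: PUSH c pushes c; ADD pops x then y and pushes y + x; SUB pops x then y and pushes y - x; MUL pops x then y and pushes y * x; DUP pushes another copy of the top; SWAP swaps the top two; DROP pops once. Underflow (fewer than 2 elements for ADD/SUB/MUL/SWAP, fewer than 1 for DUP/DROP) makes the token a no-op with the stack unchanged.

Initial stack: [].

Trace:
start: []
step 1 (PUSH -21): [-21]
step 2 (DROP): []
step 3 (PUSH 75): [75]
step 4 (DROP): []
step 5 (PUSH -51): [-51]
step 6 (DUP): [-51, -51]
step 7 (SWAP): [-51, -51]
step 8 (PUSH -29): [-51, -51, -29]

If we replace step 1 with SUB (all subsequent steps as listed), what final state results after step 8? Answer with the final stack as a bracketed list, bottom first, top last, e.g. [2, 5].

[-51, -51, -29]

(re-executing from step 1 with the substitution; state before step 1: [])
step 1 (SUB): []
step 2 (DROP): []
step 3 (PUSH 75): [75]
step 4 (DROP): []
step 5 (PUSH -51): [-51]
step 6 (DUP): [-51, -51]
step 7 (SWAP): [-51, -51]
step 8 (PUSH -29): [-51, -51, -29]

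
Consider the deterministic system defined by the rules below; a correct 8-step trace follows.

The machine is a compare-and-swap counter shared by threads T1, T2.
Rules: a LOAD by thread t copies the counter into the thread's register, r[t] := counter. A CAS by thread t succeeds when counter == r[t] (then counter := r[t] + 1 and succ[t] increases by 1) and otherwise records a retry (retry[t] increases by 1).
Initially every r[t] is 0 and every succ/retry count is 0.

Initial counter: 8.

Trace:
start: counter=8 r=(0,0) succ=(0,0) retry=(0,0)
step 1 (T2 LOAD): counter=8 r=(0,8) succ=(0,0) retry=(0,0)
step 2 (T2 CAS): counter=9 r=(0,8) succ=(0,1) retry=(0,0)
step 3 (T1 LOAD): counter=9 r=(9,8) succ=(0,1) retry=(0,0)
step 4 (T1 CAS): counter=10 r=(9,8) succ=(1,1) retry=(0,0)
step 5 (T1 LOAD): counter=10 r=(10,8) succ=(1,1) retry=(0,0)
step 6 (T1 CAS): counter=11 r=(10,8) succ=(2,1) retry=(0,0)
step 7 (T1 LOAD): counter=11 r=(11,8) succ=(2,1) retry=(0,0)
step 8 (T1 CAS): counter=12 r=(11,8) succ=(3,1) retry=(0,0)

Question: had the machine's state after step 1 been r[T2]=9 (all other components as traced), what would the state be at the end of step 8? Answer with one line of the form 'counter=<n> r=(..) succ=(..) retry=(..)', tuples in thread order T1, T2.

state after step 1 := counter=8 r=(0,9) succ=(0,0) retry=(0,0)
step 2 (T2 CAS): counter=8 r=(0,9) succ=(0,0) retry=(0,1)
step 3 (T1 LOAD): counter=8 r=(8,9) succ=(0,0) retry=(0,1)
step 4 (T1 CAS): counter=9 r=(8,9) succ=(1,0) retry=(0,1)
step 5 (T1 LOAD): counter=9 r=(9,9) succ=(1,0) retry=(0,1)
step 6 (T1 CAS): counter=10 r=(9,9) succ=(2,0) retry=(0,1)
step 7 (T1 LOAD): counter=10 r=(10,9) succ=(2,0) retry=(0,1)
step 8 (T1 CAS): counter=11 r=(10,9) succ=(3,0) retry=(0,1)

counter=11 r=(10,9) succ=(3,0) retry=(0,1)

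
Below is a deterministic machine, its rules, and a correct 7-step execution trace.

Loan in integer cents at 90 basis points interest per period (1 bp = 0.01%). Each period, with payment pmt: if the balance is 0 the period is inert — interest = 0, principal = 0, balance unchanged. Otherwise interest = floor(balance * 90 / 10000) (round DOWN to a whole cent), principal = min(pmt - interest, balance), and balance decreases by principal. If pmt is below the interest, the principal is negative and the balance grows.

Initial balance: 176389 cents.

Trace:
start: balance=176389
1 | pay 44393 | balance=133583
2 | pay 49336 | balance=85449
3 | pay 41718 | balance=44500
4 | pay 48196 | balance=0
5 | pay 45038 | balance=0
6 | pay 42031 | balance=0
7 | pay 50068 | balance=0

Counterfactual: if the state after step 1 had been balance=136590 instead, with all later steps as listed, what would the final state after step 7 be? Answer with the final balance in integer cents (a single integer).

0

state after step 1 := balance=136590
2 | pay 49336 | balance=88483
3 | pay 41718 | balance=47561
4 | pay 48196 | balance=0
5 | pay 45038 | balance=0
6 | pay 42031 | balance=0
7 | pay 50068 | balance=0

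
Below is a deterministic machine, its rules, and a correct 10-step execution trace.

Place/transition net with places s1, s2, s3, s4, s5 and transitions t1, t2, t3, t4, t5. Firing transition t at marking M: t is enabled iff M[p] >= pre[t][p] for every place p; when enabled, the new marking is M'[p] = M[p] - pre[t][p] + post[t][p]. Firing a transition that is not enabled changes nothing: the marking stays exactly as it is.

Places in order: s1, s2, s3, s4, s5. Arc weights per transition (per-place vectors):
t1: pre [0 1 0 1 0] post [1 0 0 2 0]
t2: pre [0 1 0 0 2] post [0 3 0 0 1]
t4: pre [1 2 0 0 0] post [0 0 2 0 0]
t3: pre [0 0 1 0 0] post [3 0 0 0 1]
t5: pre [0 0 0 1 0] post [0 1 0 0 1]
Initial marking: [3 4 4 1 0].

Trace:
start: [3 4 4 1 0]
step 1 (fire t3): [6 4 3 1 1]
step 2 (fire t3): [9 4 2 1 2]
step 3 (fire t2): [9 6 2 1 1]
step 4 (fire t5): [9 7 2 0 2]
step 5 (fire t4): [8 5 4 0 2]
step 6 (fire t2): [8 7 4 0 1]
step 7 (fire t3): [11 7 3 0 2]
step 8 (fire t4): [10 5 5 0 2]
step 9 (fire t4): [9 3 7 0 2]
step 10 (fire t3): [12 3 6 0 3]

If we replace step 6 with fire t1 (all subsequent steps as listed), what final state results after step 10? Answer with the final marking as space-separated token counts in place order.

(re-executing from step 6 with the substitution; state before step 6: [8 5 4 0 2])
step 6 (fire t1): [8 5 4 0 2]
step 7 (fire t3): [11 5 3 0 3]
step 8 (fire t4): [10 3 5 0 3]
step 9 (fire t4): [9 1 7 0 3]
step 10 (fire t3): [12 1 6 0 4]

12 1 6 0 4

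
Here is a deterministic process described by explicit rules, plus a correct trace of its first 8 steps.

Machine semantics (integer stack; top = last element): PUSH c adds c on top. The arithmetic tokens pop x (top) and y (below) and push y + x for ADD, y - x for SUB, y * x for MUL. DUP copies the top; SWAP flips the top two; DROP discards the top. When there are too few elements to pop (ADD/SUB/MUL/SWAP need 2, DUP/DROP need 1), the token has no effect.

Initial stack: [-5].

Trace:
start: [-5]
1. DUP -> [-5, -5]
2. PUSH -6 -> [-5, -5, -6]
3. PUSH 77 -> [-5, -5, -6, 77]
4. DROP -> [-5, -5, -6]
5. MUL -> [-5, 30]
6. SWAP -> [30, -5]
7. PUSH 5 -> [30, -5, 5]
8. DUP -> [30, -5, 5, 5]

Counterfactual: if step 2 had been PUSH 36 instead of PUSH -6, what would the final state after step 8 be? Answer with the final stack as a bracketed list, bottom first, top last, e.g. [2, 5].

(re-executing from step 2 with the substitution; state before step 2: [-5, -5])
2. PUSH 36 -> [-5, -5, 36]
3. PUSH 77 -> [-5, -5, 36, 77]
4. DROP -> [-5, -5, 36]
5. MUL -> [-5, -180]
6. SWAP -> [-180, -5]
7. PUSH 5 -> [-180, -5, 5]
8. DUP -> [-180, -5, 5, 5]

[-180, -5, 5, 5]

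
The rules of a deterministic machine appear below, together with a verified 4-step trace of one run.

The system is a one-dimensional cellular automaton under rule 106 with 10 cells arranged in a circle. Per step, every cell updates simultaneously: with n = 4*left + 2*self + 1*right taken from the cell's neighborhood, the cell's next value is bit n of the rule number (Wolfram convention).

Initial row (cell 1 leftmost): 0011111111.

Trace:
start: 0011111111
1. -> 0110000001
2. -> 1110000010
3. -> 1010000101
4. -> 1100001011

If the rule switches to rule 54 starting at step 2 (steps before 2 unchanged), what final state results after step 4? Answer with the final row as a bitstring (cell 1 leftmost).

(re-executing steps 2..4 under rule 54; state before step 2: 0110000001)
2. -> 1001000011
3. -> 0111100100
4. -> 1000011110

1000011110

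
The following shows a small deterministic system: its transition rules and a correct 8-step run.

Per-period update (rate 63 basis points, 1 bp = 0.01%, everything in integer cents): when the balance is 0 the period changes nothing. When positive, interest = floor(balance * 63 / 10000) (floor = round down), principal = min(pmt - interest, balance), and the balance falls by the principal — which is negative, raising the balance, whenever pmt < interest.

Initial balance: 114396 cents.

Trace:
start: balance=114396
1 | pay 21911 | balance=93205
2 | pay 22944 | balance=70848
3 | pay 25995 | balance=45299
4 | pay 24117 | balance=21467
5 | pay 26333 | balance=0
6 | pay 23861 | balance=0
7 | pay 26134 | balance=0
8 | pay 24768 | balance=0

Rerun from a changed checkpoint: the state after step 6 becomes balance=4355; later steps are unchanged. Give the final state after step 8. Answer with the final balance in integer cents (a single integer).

0

state after step 6 := balance=4355
7 | pay 26134 | balance=0
8 | pay 24768 | balance=0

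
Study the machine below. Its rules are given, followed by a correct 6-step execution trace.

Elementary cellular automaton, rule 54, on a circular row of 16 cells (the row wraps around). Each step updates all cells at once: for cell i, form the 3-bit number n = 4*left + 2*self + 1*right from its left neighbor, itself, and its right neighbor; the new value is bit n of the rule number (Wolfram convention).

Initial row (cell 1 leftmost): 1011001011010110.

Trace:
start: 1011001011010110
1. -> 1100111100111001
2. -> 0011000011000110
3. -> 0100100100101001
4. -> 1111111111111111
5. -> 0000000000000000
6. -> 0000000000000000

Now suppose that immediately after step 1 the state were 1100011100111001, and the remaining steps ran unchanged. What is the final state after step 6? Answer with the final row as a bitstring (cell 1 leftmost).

1110111000000000

state after step 1 := 1100011100111001
2. -> 0010100011000110
3. -> 0111110100101001
4. -> 1000001111111111
5. -> 0100010000000000
6. -> 1110111000000000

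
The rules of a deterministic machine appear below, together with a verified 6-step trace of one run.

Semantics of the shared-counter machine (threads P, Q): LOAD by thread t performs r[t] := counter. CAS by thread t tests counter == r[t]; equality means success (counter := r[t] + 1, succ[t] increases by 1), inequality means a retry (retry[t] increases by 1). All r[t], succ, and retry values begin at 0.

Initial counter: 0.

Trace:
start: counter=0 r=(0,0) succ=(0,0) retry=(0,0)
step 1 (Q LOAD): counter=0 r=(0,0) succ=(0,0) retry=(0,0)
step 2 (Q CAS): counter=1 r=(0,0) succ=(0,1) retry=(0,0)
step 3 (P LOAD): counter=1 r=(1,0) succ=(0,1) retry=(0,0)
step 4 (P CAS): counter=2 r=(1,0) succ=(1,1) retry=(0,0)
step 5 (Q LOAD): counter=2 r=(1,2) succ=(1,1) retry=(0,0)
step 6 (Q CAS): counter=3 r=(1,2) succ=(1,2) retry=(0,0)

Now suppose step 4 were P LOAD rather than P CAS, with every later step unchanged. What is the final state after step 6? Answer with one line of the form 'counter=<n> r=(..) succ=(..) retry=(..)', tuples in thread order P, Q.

counter=2 r=(1,1) succ=(0,2) retry=(0,0)

(re-executing from step 4 with the substitution; state before step 4: counter=1 r=(1,0) succ=(0,1) retry=(0,0))
step 4 (P LOAD): counter=1 r=(1,0) succ=(0,1) retry=(0,0)
step 5 (Q LOAD): counter=1 r=(1,1) succ=(0,1) retry=(0,0)
step 6 (Q CAS): counter=2 r=(1,1) succ=(0,2) retry=(0,0)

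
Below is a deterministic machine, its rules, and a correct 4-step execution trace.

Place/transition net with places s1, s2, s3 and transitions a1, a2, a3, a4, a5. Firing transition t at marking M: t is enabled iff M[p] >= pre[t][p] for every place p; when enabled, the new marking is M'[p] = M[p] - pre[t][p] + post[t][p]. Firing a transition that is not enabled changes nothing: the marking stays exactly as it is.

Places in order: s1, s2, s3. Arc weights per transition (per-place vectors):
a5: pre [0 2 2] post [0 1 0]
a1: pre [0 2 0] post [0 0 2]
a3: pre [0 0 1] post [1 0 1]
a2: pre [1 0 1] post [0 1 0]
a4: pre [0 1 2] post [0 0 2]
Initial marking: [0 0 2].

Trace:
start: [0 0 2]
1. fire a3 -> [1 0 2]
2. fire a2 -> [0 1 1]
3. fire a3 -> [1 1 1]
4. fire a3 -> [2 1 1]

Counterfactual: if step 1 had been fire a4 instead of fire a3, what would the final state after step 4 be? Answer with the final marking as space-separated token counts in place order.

(re-executing from step 1 with the substitution; state before step 1: [0 0 2])
1. fire a4 -> [0 0 2]
2. fire a2 -> [0 0 2]
3. fire a3 -> [1 0 2]
4. fire a3 -> [2 0 2]

2 0 2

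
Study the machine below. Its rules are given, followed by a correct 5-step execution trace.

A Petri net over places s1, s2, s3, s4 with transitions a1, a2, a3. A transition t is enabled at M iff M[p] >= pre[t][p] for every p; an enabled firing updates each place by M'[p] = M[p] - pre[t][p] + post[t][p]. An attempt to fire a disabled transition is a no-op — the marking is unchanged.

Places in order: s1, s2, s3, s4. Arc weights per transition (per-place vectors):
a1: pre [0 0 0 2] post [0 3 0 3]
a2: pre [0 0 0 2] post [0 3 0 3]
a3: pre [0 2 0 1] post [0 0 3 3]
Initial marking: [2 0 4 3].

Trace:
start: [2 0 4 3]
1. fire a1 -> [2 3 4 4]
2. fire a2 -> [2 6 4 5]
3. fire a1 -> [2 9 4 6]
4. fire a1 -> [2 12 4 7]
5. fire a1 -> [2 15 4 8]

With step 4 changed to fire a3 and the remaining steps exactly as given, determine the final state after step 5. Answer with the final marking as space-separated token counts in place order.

(re-executing from step 4 with the substitution; state before step 4: [2 9 4 6])
4. fire a3 -> [2 7 7 8]
5. fire a1 -> [2 10 7 9]

2 10 7 9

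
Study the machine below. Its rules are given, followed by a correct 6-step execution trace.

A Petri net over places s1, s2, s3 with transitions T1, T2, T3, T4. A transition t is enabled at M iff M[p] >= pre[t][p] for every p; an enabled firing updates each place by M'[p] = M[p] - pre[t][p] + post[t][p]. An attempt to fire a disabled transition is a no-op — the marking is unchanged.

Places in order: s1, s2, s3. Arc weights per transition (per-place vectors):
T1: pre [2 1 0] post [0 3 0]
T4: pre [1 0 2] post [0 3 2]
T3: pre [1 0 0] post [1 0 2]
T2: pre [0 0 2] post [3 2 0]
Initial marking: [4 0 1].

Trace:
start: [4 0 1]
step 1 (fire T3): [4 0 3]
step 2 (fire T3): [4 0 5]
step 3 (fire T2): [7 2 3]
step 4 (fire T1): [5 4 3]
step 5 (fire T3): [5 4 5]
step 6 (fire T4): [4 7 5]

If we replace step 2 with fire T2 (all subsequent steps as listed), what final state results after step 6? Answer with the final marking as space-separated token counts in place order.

(re-executing from step 2 with the substitution; state before step 2: [4 0 3])
step 2 (fire T2): [7 2 1]
step 3 (fire T2): [7 2 1]
step 4 (fire T1): [5 4 1]
step 5 (fire T3): [5 4 3]
step 6 (fire T4): [4 7 3]

4 7 3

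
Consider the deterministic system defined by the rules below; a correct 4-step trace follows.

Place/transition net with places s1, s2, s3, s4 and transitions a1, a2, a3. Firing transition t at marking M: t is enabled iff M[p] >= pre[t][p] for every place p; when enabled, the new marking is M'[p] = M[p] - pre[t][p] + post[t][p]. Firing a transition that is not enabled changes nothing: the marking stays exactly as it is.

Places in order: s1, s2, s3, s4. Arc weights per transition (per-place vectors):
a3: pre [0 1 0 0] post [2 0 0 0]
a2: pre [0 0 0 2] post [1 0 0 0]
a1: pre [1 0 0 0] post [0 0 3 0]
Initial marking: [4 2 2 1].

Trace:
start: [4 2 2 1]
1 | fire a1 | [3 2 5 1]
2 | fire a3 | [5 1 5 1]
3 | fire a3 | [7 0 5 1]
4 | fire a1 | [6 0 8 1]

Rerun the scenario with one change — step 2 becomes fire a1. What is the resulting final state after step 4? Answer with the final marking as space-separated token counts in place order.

(re-executing from step 2 with the substitution; state before step 2: [3 2 5 1])
2 | fire a1 | [2 2 8 1]
3 | fire a3 | [4 1 8 1]
4 | fire a1 | [3 1 11 1]

3 1 11 1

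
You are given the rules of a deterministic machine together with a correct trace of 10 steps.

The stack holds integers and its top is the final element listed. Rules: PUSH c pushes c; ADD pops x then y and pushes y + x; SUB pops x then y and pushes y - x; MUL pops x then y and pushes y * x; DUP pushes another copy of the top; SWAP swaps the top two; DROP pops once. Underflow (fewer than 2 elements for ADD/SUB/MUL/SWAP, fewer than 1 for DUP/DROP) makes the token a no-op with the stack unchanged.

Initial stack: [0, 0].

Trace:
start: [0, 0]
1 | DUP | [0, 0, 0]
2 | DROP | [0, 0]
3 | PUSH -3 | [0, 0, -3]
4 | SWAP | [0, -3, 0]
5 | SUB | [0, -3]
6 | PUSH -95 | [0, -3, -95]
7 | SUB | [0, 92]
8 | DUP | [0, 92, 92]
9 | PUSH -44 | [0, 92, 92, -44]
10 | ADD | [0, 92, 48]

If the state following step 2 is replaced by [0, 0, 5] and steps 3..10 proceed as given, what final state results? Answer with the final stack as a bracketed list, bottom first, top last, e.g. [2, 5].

[0, 0, 87, 43]

state after step 2 := [0, 0, 5]
3 | PUSH -3 | [0, 0, 5, -3]
4 | SWAP | [0, 0, -3, 5]
5 | SUB | [0, 0, -8]
6 | PUSH -95 | [0, 0, -8, -95]
7 | SUB | [0, 0, 87]
8 | DUP | [0, 0, 87, 87]
9 | PUSH -44 | [0, 0, 87, 87, -44]
10 | ADD | [0, 0, 87, 43]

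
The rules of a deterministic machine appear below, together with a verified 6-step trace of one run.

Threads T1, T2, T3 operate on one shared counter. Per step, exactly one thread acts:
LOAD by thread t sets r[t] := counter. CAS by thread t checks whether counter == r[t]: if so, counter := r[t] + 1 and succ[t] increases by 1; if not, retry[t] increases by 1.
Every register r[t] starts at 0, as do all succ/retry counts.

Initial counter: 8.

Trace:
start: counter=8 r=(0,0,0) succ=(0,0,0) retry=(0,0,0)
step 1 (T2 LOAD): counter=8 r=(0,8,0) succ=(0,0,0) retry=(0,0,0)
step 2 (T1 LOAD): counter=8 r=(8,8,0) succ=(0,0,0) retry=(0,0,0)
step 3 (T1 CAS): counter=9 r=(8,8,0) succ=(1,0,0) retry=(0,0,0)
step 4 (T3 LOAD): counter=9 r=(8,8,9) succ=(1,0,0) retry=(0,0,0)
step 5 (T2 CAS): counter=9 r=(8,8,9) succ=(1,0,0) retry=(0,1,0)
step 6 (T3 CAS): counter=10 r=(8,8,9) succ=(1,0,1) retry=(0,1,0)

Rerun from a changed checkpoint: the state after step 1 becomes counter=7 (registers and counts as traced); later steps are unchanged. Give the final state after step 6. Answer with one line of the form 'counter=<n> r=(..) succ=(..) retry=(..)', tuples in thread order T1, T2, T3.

counter=9 r=(7,8,8) succ=(1,1,0) retry=(0,0,1)

state after step 1 := counter=7 r=(0,8,0) succ=(0,0,0) retry=(0,0,0)
step 2 (T1 LOAD): counter=7 r=(7,8,0) succ=(0,0,0) retry=(0,0,0)
step 3 (T1 CAS): counter=8 r=(7,8,0) succ=(1,0,0) retry=(0,0,0)
step 4 (T3 LOAD): counter=8 r=(7,8,8) succ=(1,0,0) retry=(0,0,0)
step 5 (T2 CAS): counter=9 r=(7,8,8) succ=(1,1,0) retry=(0,0,0)
step 6 (T3 CAS): counter=9 r=(7,8,8) succ=(1,1,0) retry=(0,0,1)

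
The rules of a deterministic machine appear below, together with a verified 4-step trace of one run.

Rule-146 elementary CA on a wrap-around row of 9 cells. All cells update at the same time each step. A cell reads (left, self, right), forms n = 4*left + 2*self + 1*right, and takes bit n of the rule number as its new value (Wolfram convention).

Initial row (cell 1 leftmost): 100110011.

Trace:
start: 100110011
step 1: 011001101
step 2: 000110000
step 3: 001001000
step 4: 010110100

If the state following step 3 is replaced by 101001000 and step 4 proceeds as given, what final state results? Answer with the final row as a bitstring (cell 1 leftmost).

000110101

state after step 3 := 101001000
step 4: 000110101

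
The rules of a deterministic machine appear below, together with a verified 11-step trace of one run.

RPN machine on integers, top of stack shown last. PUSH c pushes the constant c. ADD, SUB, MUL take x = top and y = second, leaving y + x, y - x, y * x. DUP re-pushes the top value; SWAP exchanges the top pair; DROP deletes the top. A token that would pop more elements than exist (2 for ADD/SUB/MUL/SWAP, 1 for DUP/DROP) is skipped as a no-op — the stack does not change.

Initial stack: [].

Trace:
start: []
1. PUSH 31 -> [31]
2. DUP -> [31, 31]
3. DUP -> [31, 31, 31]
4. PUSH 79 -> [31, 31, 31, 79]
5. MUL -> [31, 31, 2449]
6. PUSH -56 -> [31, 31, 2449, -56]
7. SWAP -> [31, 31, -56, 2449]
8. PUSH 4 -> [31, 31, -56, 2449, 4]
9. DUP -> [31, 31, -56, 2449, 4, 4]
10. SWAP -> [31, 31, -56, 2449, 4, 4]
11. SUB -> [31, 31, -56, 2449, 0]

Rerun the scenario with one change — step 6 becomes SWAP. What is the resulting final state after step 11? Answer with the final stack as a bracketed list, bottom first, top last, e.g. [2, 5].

[31, 31, 2449, 0]

(re-executing from step 6 with the substitution; state before step 6: [31, 31, 2449])
6. SWAP -> [31, 2449, 31]
7. SWAP -> [31, 31, 2449]
8. PUSH 4 -> [31, 31, 2449, 4]
9. DUP -> [31, 31, 2449, 4, 4]
10. SWAP -> [31, 31, 2449, 4, 4]
11. SUB -> [31, 31, 2449, 0]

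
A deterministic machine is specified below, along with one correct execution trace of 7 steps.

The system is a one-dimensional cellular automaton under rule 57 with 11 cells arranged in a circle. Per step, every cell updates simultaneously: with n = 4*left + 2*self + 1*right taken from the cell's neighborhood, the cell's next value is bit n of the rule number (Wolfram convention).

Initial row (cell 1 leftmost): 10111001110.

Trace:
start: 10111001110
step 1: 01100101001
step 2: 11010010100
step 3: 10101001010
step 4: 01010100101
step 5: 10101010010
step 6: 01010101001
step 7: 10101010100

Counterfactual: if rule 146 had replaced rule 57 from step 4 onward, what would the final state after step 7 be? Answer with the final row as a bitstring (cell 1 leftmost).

(re-executing steps 4..7 under rule 146; state before step 4: 10101001010)
step 4: 00000110000
step 5: 00001001000
step 6: 00010110100
step 7: 00100000010

00100000010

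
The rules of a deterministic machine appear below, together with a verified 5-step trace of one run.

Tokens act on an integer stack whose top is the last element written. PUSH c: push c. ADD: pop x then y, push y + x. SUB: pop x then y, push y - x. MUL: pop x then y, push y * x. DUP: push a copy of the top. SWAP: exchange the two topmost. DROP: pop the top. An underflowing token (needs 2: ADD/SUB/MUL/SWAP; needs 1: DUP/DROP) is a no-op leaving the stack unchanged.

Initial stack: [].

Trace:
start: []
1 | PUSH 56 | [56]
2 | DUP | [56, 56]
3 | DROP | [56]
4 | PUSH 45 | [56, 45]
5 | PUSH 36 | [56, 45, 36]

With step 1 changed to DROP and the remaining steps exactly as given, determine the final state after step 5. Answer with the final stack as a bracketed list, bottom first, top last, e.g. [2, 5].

(re-executing from step 1 with the substitution; state before step 1: [])
1 | DROP | []
2 | DUP | []
3 | DROP | []
4 | PUSH 45 | [45]
5 | PUSH 36 | [45, 36]

[45, 36]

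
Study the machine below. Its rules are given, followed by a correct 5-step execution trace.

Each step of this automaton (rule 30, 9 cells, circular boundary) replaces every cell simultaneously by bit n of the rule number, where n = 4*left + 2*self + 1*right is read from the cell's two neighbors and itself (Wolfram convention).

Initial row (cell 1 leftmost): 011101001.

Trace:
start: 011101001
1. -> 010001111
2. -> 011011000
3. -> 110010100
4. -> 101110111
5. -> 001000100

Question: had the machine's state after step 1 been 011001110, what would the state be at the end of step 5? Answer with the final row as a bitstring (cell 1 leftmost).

101000011

state after step 1 := 011001110
2. -> 110111001
3. -> 000100111
4. -> 101111100
5. -> 101000011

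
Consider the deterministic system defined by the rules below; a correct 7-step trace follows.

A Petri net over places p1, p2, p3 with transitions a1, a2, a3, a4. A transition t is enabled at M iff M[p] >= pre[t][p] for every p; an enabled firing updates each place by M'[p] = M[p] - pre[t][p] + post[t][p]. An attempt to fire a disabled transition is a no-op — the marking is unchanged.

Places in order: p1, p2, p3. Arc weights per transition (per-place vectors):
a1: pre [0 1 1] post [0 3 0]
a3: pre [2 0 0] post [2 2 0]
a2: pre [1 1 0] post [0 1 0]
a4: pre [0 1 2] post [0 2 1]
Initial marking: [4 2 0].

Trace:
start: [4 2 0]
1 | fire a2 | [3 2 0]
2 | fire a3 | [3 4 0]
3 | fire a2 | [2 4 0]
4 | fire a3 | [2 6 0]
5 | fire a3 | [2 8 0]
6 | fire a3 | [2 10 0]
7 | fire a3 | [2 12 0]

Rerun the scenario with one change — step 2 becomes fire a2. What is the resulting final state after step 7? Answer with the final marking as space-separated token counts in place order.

1 2 0

(re-executing from step 2 with the substitution; state before step 2: [3 2 0])
2 | fire a2 | [2 2 0]
3 | fire a2 | [1 2 0]
4 | fire a3 | [1 2 0]
5 | fire a3 | [1 2 0]
6 | fire a3 | [1 2 0]
7 | fire a3 | [1 2 0]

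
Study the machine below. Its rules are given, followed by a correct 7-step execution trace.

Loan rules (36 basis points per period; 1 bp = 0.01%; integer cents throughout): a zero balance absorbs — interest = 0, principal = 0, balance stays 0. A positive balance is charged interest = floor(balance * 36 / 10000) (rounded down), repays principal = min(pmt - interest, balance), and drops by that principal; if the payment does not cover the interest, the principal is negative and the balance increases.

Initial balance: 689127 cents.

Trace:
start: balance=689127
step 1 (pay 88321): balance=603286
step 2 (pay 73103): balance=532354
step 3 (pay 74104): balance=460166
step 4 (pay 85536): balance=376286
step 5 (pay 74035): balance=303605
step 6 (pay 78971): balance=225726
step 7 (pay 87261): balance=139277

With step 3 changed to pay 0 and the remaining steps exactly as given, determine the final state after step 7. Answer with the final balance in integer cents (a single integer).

(re-executing from step 3 with the substitution; state before step 3: balance=532354)
step 3 (pay 0): balance=534270
step 4 (pay 85536): balance=450657
step 5 (pay 74035): balance=378244
step 6 (pay 78971): balance=300634
step 7 (pay 87261): balance=214455

214455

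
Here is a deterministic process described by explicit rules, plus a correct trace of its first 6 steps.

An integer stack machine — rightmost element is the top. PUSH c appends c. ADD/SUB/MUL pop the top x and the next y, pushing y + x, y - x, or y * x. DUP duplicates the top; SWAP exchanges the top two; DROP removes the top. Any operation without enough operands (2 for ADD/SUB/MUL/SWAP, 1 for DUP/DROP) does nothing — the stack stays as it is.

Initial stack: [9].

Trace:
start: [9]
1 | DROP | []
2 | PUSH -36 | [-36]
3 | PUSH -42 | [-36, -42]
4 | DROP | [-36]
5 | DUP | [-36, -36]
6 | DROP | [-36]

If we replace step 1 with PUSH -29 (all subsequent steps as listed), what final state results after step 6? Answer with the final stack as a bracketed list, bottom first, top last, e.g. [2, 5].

(re-executing from step 1 with the substitution; state before step 1: [9])
1 | PUSH -29 | [9, -29]
2 | PUSH -36 | [9, -29, -36]
3 | PUSH -42 | [9, -29, -36, -42]
4 | DROP | [9, -29, -36]
5 | DUP | [9, -29, -36, -36]
6 | DROP | [9, -29, -36]

[9, -29, -36]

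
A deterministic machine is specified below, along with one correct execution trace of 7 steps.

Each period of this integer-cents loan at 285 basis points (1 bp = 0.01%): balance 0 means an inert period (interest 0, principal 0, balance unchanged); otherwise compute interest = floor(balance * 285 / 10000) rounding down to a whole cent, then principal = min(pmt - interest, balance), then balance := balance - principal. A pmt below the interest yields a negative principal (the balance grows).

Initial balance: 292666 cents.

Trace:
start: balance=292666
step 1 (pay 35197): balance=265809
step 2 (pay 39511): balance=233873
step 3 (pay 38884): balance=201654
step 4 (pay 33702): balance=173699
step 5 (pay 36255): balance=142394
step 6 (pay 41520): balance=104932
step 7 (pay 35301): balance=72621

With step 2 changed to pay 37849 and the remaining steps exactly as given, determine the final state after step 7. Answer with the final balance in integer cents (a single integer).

(re-executing from step 2 with the substitution; state before step 2: balance=265809)
step 2 (pay 37849): balance=235535
step 3 (pay 38884): balance=203363
step 4 (pay 33702): balance=175456
step 5 (pay 36255): balance=144201
step 6 (pay 41520): balance=106790
step 7 (pay 35301): balance=74532

74532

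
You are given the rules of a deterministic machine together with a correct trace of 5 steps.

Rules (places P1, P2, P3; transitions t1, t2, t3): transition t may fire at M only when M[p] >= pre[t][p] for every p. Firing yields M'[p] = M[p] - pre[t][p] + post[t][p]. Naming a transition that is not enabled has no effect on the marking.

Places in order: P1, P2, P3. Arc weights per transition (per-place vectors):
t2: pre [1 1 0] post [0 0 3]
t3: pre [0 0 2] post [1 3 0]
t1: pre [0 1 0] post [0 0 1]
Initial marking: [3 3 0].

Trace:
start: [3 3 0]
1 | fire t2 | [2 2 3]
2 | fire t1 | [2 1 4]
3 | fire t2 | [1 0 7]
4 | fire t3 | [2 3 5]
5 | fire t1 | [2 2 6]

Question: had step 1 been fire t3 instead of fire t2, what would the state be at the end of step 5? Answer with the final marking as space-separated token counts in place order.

(re-executing from step 1 with the substitution; state before step 1: [3 3 0])
1 | fire t3 | [3 3 0]
2 | fire t1 | [3 2 1]
3 | fire t2 | [2 1 4]
4 | fire t3 | [3 4 2]
5 | fire t1 | [3 3 3]

3 3 3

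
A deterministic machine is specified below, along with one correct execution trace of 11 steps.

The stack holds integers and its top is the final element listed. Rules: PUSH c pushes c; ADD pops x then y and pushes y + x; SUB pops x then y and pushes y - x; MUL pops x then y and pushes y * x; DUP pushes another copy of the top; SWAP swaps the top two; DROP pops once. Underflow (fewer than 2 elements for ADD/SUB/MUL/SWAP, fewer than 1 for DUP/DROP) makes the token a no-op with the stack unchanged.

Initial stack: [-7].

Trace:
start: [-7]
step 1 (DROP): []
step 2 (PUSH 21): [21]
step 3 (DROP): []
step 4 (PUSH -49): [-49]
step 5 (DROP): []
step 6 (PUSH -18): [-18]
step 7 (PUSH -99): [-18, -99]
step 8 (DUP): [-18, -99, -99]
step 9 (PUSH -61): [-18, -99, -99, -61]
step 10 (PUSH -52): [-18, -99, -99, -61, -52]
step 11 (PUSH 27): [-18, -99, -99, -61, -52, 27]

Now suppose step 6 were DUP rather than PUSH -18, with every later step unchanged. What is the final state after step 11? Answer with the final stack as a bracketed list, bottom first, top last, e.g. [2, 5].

(re-executing from step 6 with the substitution; state before step 6: [])
step 6 (DUP): []
step 7 (PUSH -99): [-99]
step 8 (DUP): [-99, -99]
step 9 (PUSH -61): [-99, -99, -61]
step 10 (PUSH -52): [-99, -99, -61, -52]
step 11 (PUSH 27): [-99, -99, -61, -52, 27]

[-99, -99, -61, -52, 27]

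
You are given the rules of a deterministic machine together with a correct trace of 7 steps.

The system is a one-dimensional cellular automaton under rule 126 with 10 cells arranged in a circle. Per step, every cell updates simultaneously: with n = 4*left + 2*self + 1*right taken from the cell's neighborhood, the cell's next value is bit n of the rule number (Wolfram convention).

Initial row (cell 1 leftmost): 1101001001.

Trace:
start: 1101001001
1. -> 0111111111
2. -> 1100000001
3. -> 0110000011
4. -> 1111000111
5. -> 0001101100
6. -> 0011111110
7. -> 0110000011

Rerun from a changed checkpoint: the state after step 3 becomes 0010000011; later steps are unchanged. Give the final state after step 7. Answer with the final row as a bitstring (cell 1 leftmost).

0110000011

state after step 3 := 0010000011
4. -> 1111000111
5. -> 0001101100
6. -> 0011111110
7. -> 0110000011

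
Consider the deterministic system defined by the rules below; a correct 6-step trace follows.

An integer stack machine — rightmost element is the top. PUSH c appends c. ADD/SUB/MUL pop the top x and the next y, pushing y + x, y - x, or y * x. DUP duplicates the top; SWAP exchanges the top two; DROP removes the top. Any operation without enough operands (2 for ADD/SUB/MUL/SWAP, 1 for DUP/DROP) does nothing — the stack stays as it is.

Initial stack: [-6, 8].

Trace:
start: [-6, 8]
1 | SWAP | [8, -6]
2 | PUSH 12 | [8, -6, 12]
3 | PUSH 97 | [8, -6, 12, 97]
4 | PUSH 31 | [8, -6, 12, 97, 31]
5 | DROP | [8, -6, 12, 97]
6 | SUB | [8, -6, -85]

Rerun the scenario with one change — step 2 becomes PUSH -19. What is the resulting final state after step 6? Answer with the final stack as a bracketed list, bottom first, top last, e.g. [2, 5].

[8, -6, -116]

(re-executing from step 2 with the substitution; state before step 2: [8, -6])
2 | PUSH -19 | [8, -6, -19]
3 | PUSH 97 | [8, -6, -19, 97]
4 | PUSH 31 | [8, -6, -19, 97, 31]
5 | DROP | [8, -6, -19, 97]
6 | SUB | [8, -6, -116]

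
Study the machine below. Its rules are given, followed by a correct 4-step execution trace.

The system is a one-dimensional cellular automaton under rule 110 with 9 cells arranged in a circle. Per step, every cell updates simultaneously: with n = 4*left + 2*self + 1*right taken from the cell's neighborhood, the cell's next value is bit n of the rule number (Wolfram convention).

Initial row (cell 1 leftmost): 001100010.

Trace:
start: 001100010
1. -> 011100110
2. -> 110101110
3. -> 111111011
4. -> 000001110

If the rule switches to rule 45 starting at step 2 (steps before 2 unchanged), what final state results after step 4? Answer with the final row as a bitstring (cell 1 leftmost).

(re-executing steps 2..4 under rule 45; state before step 2: 011100110)
2. -> 010000100
3. -> 010110101
4. -> 111101111

111101111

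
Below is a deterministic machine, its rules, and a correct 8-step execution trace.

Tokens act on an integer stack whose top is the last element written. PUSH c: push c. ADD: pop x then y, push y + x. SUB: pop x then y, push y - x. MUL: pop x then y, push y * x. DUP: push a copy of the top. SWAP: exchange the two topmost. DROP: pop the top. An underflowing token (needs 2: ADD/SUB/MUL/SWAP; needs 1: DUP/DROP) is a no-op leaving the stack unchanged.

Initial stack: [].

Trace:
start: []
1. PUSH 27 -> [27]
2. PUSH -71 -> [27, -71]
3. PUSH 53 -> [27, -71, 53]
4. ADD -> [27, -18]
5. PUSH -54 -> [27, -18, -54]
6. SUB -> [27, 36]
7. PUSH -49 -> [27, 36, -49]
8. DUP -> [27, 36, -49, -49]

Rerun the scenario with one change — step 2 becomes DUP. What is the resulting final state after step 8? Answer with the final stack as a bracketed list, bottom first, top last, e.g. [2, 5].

[27, 134, -49, -49]

(re-executing from step 2 with the substitution; state before step 2: [27])
2. DUP -> [27, 27]
3. PUSH 53 -> [27, 27, 53]
4. ADD -> [27, 80]
5. PUSH -54 -> [27, 80, -54]
6. SUB -> [27, 134]
7. PUSH -49 -> [27, 134, -49]
8. DUP -> [27, 134, -49, -49]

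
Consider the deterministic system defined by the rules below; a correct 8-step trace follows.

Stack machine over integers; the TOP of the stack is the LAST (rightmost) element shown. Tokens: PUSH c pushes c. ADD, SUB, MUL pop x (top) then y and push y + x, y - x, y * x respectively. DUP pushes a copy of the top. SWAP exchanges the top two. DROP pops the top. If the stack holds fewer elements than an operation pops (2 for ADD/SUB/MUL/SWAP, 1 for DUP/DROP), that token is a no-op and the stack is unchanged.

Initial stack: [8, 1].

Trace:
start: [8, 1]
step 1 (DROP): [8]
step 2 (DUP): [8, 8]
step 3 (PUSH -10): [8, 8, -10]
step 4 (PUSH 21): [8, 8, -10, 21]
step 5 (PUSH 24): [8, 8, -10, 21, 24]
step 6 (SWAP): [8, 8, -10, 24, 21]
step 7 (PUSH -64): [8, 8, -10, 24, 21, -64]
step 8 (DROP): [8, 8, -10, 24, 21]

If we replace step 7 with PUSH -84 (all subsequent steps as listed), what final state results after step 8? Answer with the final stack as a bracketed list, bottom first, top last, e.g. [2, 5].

[8, 8, -10, 24, 21]

(re-executing from step 7 with the substitution; state before step 7: [8, 8, -10, 24, 21])
step 7 (PUSH -84): [8, 8, -10, 24, 21, -84]
step 8 (DROP): [8, 8, -10, 24, 21]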